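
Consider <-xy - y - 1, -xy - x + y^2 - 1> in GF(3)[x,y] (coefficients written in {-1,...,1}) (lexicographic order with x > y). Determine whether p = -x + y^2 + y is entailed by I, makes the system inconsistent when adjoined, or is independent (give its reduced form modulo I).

-x + y^2 + y lies in I (it reduces to 0).

First compute the reduced Gröbner basis of I by Buchberger's algorithm.
f_1 = -xy - y - 1, LT = xy.
f_2 = -xy - x + y^2 - 1, LT = xy.

S(f_1,f_2): lcm = xy. S = -x + y^2 + y.
  leading term x: no divisor's leading term divides it; move -x to the remainder.
  leading term y^2: no divisor's leading term divides it; move y^2 to the remainder.
  leading term y: no divisor's leading term divides it; move y to the remainder.
  remainder -x + y^2 + y ≠ 0; add h_3 = -x + y^2 + y to the basis.

S(f_1,h_3): lcm = xy. S = y^3 + y^2 + y + 1.
  leading term y^3: no divisor's leading term divides it; move y^3 to the remainder.
  leading term y^2: no divisor's leading term divides it; move y^2 to the remainder.
  leading term y: no divisor's leading term divides it; move y to the remainder.
  leading term 1: no divisor's leading term divides it; move 1 to the remainder.
  remainder y^3 + y^2 + y + 1 ≠ 0; add h_4 = y^3 + y^2 + y + 1 to the basis.

The other S-polynomials (S(f_2,h_3), S(f_1,h_4), S(f_2,h_4), S(h_3,h_4)) all reduce to 0 modulo the current basis, so we have a Gröbner basis.
Inter-reduce: drop elements whose leading term is divisible by another's, tail-reduce, and make monic.
Reduced Gröbner basis: {x - y^2 - y, y^3 + y^2 + y + 1}.
Label its elements g_1 = x - y^2 - y, g_2 = y^3 + y^2 + y + 1.

Reduce p = -x + y^2 + y modulo G:
  leading term x: subtract (-1)·g_1 from -x + y^2 + y → 0
  normal form = 0.
Since the normal form is 0, p ∈ I.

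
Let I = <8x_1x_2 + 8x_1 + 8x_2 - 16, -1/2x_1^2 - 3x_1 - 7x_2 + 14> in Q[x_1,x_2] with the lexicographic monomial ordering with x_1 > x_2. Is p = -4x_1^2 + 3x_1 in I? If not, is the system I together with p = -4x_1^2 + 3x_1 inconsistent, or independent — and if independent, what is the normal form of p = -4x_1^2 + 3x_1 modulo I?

-4x_1^2 + 3x_1 is independent of I; its normal form modulo I is -126x_2^2 + 227x_2 + 50.

First compute the reduced Gröbner basis of I by Buchberger's algorithm.
f_1 = 8x_1x_2 + 8x_1 + 8x_2 - 16, LT = x_1x_2.
f_2 = -1/2x_1^2 - 3x_1 - 7x_2 + 14, LT = x_1^2.

S(f_1,f_2): lcm = x_1^2x_2. S = x_1^2 - 5x_1x_2 - 2x_1 - 14x_2^2 + 28x_2.
  reduce S modulo (f_1, f_2):
  remainder -3x_1 - 14x_2^2 + 19x_2 + 18 ≠ 0; add h_3 = -3x_1 - 14x_2^2 + 19x_2 + 18 to the basis.

S(f_1,h_3): lcm = x_1x_2. S = x_1 - 14/3x_2^3 + 19/3x_2^2 + 7x_2 - 2.
  reduce S modulo (f_1, f_2, h_3):
  remainder -14/3x_2^3 + 5/3x_2^2 + 40/3x_2 + 4 ≠ 0; add h_4 = -14/3x_2^3 + 5/3x_2^2 + 40/3x_2 + 4 to the basis.

The other S-polynomials (S(f_2,h_3), S(f_1,h_4), S(f_2,h_4), S(h_3,h_4)) all reduce to 0 modulo the current basis, so we have a Gröbner basis.
Inter-reduce: drop elements whose leading term is divisible by another's, tail-reduce, and make monic.
Reduced Gröbner basis: {x_1 + 14/3x_2^2 - 19/3x_2 - 6, x_2^3 - 5/14x_2^2 - 20/7x_2 - 6/7}.
Label its elements g_1 = x_1 + 14/3x_2^2 - 19/3x_2 - 6, g_2 = x_2^3 - 5/14x_2^2 - 20/7x_2 - 6/7.

Reduce p = -4x_1^2 + 3x_1 modulo G:
  leading term x_1^2: subtract (-4x_1)·g_1 from -4x_1^2 + 3x_1 → 56/3x_1x_2^2 - 76/3x_1x_2 - 21x_1
  leading term x_1x_2^2: subtract (56/3x_2^2)·g_1 from 56/3x_1x_2^2 - 76/3x_1x_2 - 21x_1 → -76/3x_1x_2 - 21x_1 - 784/9x_2^4 + 1064/9x_2^3 + 112x_2^2
  leading term x_1x_2: subtract (-76/3x_2)·g_1 from -76/3x_1x_2 - 21x_1 - 784/9x_2^4 + 1064/9x_2^3 + 112x_2^2 → -21x_1 - 784/9x_2^4 + 2128/9x_2^3 - 436/9x_2^2 - 152x_2
  leading term x_1: subtract (-21)·g_1 from -21x_1 - 784/9x_2^4 + 2128/9x_2^3 - 436/9x_2^2 - 152x_2 → -784/9x_2^4 + 2128/9x_2^3 + 446/9x_2^2 - 285x_2 - 126
  leading term x_2^4: subtract (-784/9x_2)·g_2 from -784/9x_2^4 + 2128/9x_2^3 + 446/9x_2^2 - 285x_2 - 126 → 616/3x_2^3 - 598/3x_2^2 - 1079/3x_2 - 126
  leading term x_2^3: subtract (616/3)·g_2 from 616/3x_2^3 - 598/3x_2^2 - 1079/3x_2 - 126 → -126x_2^2 + 227x_2 + 50
  leading term x_2^2: no divisor's leading term divides it; move -126x_2^2 to the remainder.
  leading term x_2: no divisor's leading term divides it; move 227x_2 to the remainder.
  leading term 1: no divisor's leading term divides it; move 50 to the remainder.
  normal form = -126x_2^2 + 227x_2 + 50.
The normal form is nonzero, so p ∉ I. Since p minus its normal form lies in I, I + (p) = I + (r) where r = -126x_2^2 + 227x_2 + 50; decide whether this ideal is the whole ring.
Run Buchberger on G together with r (pairs among the g_i already reduce to 0 since G is a Gröbner basis):
g_1 = x_1 + 14/3x_2^2 - 19/3x_2 - 6, LT = x_1.
g_2 = x_2^3 - 5/14x_2^2 - 20/7x_2 - 6/7, LT = x_2^3.
r = -126x_2^2 + 227x_2 + 50, LT = x_2^2.

S(g_2,r): lcm = x_2^3. S = 13/9x_2^2 - 155/63x_2 - 6/7.
  reduce S modulo (g_1, g_2, r):
  remainder 23/162x_2 - 23/81 ≠ 0; add m_4 = 23/162x_2 - 23/81 to the basis.

The other S-polynomials (S(g_1,g_2), S(g_1,r), S(g_1,m_4), S(g_2,m_4), S(r,m_4)) all reduce to 0 modulo the current basis, so we have a Gröbner basis.
Inter-reduce: drop elements whose leading term is divisible by another's, tail-reduce, and make monic.
Reduced Gröbner basis: {x_1, x_2 - 2}.
The reduced Gröbner basis of I + (p) is {x_1, x_2 - 2} ≠ {1}, a proper ideal, so the enlarged system stays consistent: p is independent of I, with normal form -126x_2^2 + 227x_2 + 50.

Ideal membership is decidable via reduction modulo a Gröbner basis.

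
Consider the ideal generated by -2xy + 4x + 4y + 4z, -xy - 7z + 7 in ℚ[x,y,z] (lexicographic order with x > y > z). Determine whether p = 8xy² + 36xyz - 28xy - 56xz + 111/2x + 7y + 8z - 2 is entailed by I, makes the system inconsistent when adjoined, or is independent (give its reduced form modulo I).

First compute the reduced Gröbner basis of I by Buchberger's algorithm.
f_1 = -2xy + 4x + 4y + 4z, LT = xy.
f_2 = -xy - 7z + 7, LT = xy.

S(f_1,f_2): lcm = xy. S = -2x - 2y - 9z + 7.
  reduce S modulo (f_1, f_2):
  remainder -2x - 2y - 9z + 7 ≠ 0; add h_3 = -2x - 2y - 9z + 7 to the basis.

S(f_1,h_3): lcm = xy. S = -2x - y² - 9/2yz + 3/2y - 2z.
  reduce S modulo (f_1, f_2, h_3):
  remainder -y² - 9/2yz + 7/2y + 7z - 7 ≠ 0; add h_4 = -y² - 9/2yz + 7/2y + 7z - 7 to the basis.

The other S-polynomials (S(f_2,h_3), S(f_1,h_4), S(f_2,h_4), S(h_3,h_4)) all reduce to 0 modulo the current basis, so we have a Gröbner basis.
Inter-reduce: drop elements whose leading term is divisible by another's, tail-reduce, and make monic.
Reduced Gröbner basis: {x + y + 9/2z - 7/2, y² + 9/2yz - 7/2y - 7z + 7}.
Label its elements g_1 = x + y + 9/2z - 7/2, g_2 = y² + 9/2yz - 7/2y - 7z + 7.

Reduce p = 8xy² + 36xyz - 28xy - 56xz + 111/2x + 7y + 8z - 2 modulo G:
  leading term xy²: subtract (8y²)·g_1 from 8xy² + 36xyz - 28xy - 56xz + 111/2x + 7y + 8z - 2 → 36xyz - 28xy - 56xz + 111/2x - 8y³ - 36y²z + 28y² + 7y + 8z - 2
  leading term xyz: subtract (36yz)·g_1 from 36xyz - 28xy - 56xz + 111/2x - 8y³ - 36y²z + 28y² + 7y + 8z - 2 → -28xy - 56xz + 111/2x - 8y³ - 72y²z + 28y² - 162yz² + 126yz + 7y + 8z - 2
  leading term xy: subtract (-28y)·g_1 from -28xy - 56xz + 111/2x - 8y³ - 72y²z + 28y² - 162yz² + 126yz + 7y + 8z - 2 → -56xz + 111/2x - 8y³ - 72y²z + 56y² - 162yz² + 252yz - 91y + 8z - 2
  leading term xz: subtract (-56z)·g_1 from -56xz + 111/2x - 8y³ - 72y²z + 56y² - 162yz² + 252yz - 91y + 8z - 2 → 111/2x - 8y³ - 72y²z + 56y² - 162yz² + 308yz - 91y + 252z² - 188z - 2
  leading term x: subtract (111/2)·g_1 from 111/2x - 8y³ - 72y²z + 56y² - 162yz² + 308yz - 91y + 252z² - 188z - 2 → -8y³ - 72y²z + 56y² - 162yz² + 308yz - 293/2y + 252z² - 1751/4z + 769/4
  leading term y³: subtract (-8y)·g_2 from -8y³ - 72y²z + 56y² - 162yz² + 308yz - 293/2y + 252z² - 1751/4z + 769/4 → -36y²z + 28y² - 162yz² + 252yz - 181/2y + 252z² - 1751/4z + 769/4
  leading term y²z: subtract (-36z)·g_2 from -36y²z + 28y² - 162yz² + 252yz - 181/2y + 252z² - 1751/4z + 769/4 → 28y² + 126yz - 181/2y - 743/4z + 769/4
  leading term y²: subtract (28)·g_2 from 28y² + 126yz - 181/2y - 743/4z + 769/4 → 15/2y + 41/4z - 15/4
  leading term y: no divisor's leading term divides it; move 15/2y to the remainder.
  leading term z: no divisor's leading term divides it; move 41/4z to the remainder.
  leading term 1: no divisor's leading term divides it; move -15/4 to the remainder.
  normal form = 15/2y + 41/4z - 15/4.
The normal form is nonzero, so p ∉ I. Since p minus its normal form lies in I, I + (p) = I + (r) where r = 15/2y + 41/4z - 15/4; decide whether this ideal is the whole ring.
Run Buchberger on G together with r (pairs among the g_i already reduce to 0 since G is a Gröbner basis):
g_1 = x + y + 9/2z - 7/2, LT = x.
g_2 = y² + 9/2yz - 7/2y - 7z + 7, LT = y².
r = 15/2y + 41/4z - 15/4, LT = y.

S(g_2,r): lcm = y². S = 47/15yz - 3y - 7z + 7.
  reduce S modulo (g_1, g_2, r):
  remainder -1927/450z² - 4/3z + 11/2 ≠ 0; add m_4 = -1927/450z² - 4/3z + 11/2 to the basis.

The other S-polynomials (S(g_1,g_2), S(g_1,r), S(g_1,m_4), S(g_2,m_4), S(r,m_4)) all reduce to 0 modulo the current basis, so we have a Gröbner basis.
Inter-reduce: drop elements whose leading term is divisible by another's, tail-reduce, and make monic.
Reduced Gröbner basis: {x + 47/15z - 3, y + 41/30z - ½, z² + 600/1927z - 2475/1927}.
The reduced Gröbner basis of I + (p) is {x + 47/15z - 3, y + 41/30z - ½, z² + 600/1927z - 2475/1927} ≠ {1}, a proper ideal, so the enlarged system stays consistent: p is independent of I, with normal form 15/2y + 41/4z - 15/4.

8xy² + 36xyz - 28xy - 56xz + 111/2x + 7y + 8z - 2 is independent of I; its normal form modulo I is 15/2y + 41/4z - 15/4.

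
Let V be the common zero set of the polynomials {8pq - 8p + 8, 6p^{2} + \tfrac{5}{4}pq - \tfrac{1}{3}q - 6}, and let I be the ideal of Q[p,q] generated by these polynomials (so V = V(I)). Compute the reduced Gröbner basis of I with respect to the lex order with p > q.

G = {p + \tfrac{1}{18}q^{2} + \tfrac{83}{72}q - 1, q^{3} + \tfrac{79}{4}q^{2} - \tfrac{155}{4}q}

f_1 = 8pq - 8p + 8, LT = pq.
f_2 = 6p^{2} + \tfrac{5}{4}pq - \tfrac{1}{3}q - 6, LT = p^{2}.

S(f_1,f_2): lcm = p^{2}q. S = -p^{2} - \tfrac{5}{24}pq^{2} + p + \tfrac{1}{18}q^{2} + q.
  leading term p^{2}: subtract (-\tfrac{1}{6})·f_2 from -p^{2} - \tfrac{5}{24}pq^{2} + p + \tfrac{1}{18}q^{2} + q → -\tfrac{5}{24}pq^{2} + \tfrac{5}{24}pq + p + \tfrac{1}{18}q^{2} + \tfrac{17}{18}q - 1
  leading term pq^{2}: subtract (-\tfrac{5}{192}q)·f_1 from -\tfrac{5}{24}pq^{2} + \tfrac{5}{24}pq + p + \tfrac{1}{18}q^{2} + \tfrac{17}{18}q - 1 → p + \tfrac{1}{18}q^{2} + \tfrac{83}{72}q - 1
  leading term p: no divisor's leading term divides it; move p to the remainder.
  leading term q^{2}: no divisor's leading term divides it; move \tfrac{1}{18}q^{2} to the remainder.
  leading term q: no divisor's leading term divides it; move \tfrac{83}{72}q to the remainder.
  leading term 1: no divisor's leading term divides it; move -1 to the remainder.
  remainder p + \tfrac{1}{18}q^{2} + \tfrac{83}{72}q - 1 ≠ 0; add g_3 = p + \tfrac{1}{18}q^{2} + \tfrac{83}{72}q - 1 to the basis.

S(f_1,g_3): lcm = pq. S = -p - \tfrac{1}{18}q^{3} - \tfrac{83}{72}q^{2} + q + 1.
  leading term p: subtract (-1)·g_3 from -p - \tfrac{1}{18}q^{3} - \tfrac{83}{72}q^{2} + q + 1 → -\tfrac{1}{18}q^{3} - \tfrac{79}{72}q^{2} + \tfrac{155}{72}q
  leading term q^{3}: no divisor's leading term divides it; move -\tfrac{1}{18}q^{3} to the remainder.
  leading term q^{2}: no divisor's leading term divides it; move -\tfrac{79}{72}q^{2} to the remainder.
  leading term q: no divisor's leading term divides it; move \tfrac{155}{72}q to the remainder.
  remainder -\tfrac{1}{18}q^{3} - \tfrac{79}{72}q^{2} + \tfrac{155}{72}q ≠ 0; add g_4 = -\tfrac{1}{18}q^{3} - \tfrac{79}{72}q^{2} + \tfrac{155}{72}q to the basis.

The other S-polynomials (S(f_2,g_3), S(f_1,g_4), S(f_2,g_4), S(g_3,g_4)) all reduce to 0 modulo the current basis, so we have a Gröbner basis.
Inter-reduce: drop elements whose leading term is divisible by another's, tail-reduce, and make monic.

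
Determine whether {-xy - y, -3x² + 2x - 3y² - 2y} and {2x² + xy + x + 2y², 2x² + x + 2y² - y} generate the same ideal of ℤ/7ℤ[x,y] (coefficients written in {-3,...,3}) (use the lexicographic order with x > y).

Since reduced Gröbner bases are canonical representatives of ideals under a given ordering, it suffices to compute and compare them.
Buchberger on the first generating set:
f_1 = -xy - y, LT = xy.
f_2 = -3x² + 2x - 3y² - 2y, LT = x².

S(f_1,f_2): lcm = x²y. S = -3xy - y³ - 3y².
  leading term xy: subtract (3)·f_1 from -3xy - y³ - 3y² → -y³ - 3y² + 3y
  leading term y³: no divisor's leading term divides it; move -y³ to the remainder.
  leading term y²: no divisor's leading term divides it; move -3y² to the remainder.
  leading term y: no divisor's leading term divides it; move 3y to the remainder.
  remainder -y³ - 3y² + 3y ≠ 0; add g_3 = -y³ - 3y² + 3y to the basis.

The other S-polynomials (S(f_1,g_3), S(f_2,g_3)) all reduce to 0 modulo the current basis, so we have a Gröbner basis.
Inter-reduce: drop elements whose leading term is divisible by another's, tail-reduce, and make monic.
Reduced Gröbner basis: {x² - 3x + y² + 3y, xy + y, y³ + 3y² - 3y}.

Buchberger on the second generating set:
h_1 = 2x² + xy + x + 2y², LT = x².
h_2 = 2x² + x + 2y² - y, LT = x².

S(h_1,h_2): lcm = x². S = -3xy - 3y.
  leading term xy: no divisor's leading term divides it; move -3xy to the remainder.
  leading term y: no divisor's leading term divides it; move -3y to the remainder.
  remainder -3xy - 3y ≠ 0; add k_3 = -3xy - 3y to the basis.

S(h_1,k_3): lcm = x²y. S = -3xy² + 3xy + y³.
  leading term xy²: subtract (y)·k_3 from -3xy² + 3xy + y³ → 3xy + y³ + 3y²
  leading term xy: subtract (-1)·k_3 from 3xy + y³ + 3y² → y³ + 3y² - 3y
  leading term y³: no divisor's leading term divides it; move y³ to the remainder.
  leading term y²: no divisor's leading term divides it; move 3y² to the remainder.
  leading term y: no divisor's leading term divides it; move -3y to the remainder.
  remainder y³ + 3y² - 3y ≠ 0; add k_4 = y³ + 3y² - 3y to the basis.

The other S-polynomials (S(h_2,k_3), S(h_1,k_4), S(h_2,k_4), S(k_3,k_4)) all reduce to 0 modulo the current basis, so we have a Gröbner basis.
Inter-reduce: drop elements whose leading term is divisible by another's, tail-reduce, and make monic.
Reduced Gröbner basis: {x² - 3x + y² + 3y, xy + y, y³ + 3y² - 3y}.

Same reduced basis, so the two generating sets span the same ideal.

Yes, the ideals are equal.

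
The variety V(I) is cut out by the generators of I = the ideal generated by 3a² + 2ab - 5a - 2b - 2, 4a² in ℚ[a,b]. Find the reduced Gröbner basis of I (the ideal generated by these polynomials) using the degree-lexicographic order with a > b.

G = {b² + 2b + 1, a + 2/7b + 2/7}

f_1 = 3a² + 2ab - 5a - 2b - 2, LT = a².
f_2 = 4a², LT = a².

S(f_1,f_2): lcm = a². S = ⅔ab - 5/3a - ⅔b - ⅔.
  reduce S modulo (f_1, f_2):
  remainder ⅔ab - 5/3a - ⅔b - ⅔ ≠ 0; add g_3 = ⅔ab - 5/3a - ⅔b - ⅔ to the basis.

S(f_1,g_3): lcm = a²b. S = ⅔ab² + 5/2a² - ⅔ab - ⅔b² + a - ⅔b.
  reduce S modulo (f_1, f_2, g_3):
  remainder 7/2a + b + 1 ≠ 0; add g_4 = 7/2a + b + 1 to the basis.

S(g_3,g_4): lcm = ab. S = -2/7b² - 5/2a - 9/7b - 1.
  reduce S modulo (f_1, f_2, g_3, g_4):
  remainder -2/7b² - 4/7b - 2/7 ≠ 0; add g_5 = -2/7b² - 4/7b - 2/7 to the basis.

The other S-polynomials (S(f_2,g_3), S(f_1,g_4), S(f_2,g_4), S(f_1,g_5), S(f_2,g_5), S(g_3,g_5), S(g_4,g_5)) all reduce to 0 modulo the current basis, so we have a Gröbner basis.
Inter-reduce: drop elements whose leading term is divisible by another's, tail-reduce, and make monic.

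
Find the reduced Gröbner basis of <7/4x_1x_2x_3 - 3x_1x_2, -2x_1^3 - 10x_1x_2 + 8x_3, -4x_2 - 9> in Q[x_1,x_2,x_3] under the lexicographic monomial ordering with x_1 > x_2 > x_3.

G = {x_1^3 - 45/4x_1 - 4x_3, x_1x_3 - 12/7x_1, x_2 + 9/4, x_3^2 - 12/7x_3}

f_1 = 7/4x_1x_2x_3 - 3x_1x_2, LT = x_1x_2x_3.
f_2 = -2x_1^3 - 10x_1x_2 + 8x_3, LT = x_1^3.
f_3 = -4x_2 - 9, LT = x_2.

S(f_1,f_2): lcm = x_1^3x_2x_3. S = -12/7x_1^3x_2 - 5x_1x_2^2x_3 + 4x_2x_3^2.
  leading term x_1^3x_2: subtract (6/7x_2)·f_2 from -12/7x_1^3x_2 - 5x_1x_2^2x_3 + 4x_2x_3^2 → -5x_1x_2^2x_3 + 60/7x_1x_2^2 + 4x_2x_3^2 - 48/7x_2x_3
  leading term x_1x_2^2x_3: subtract (-20/7x_2)·f_1 from -5x_1x_2^2x_3 + 60/7x_1x_2^2 + 4x_2x_3^2 - 48/7x_2x_3 → 4x_2x_3^2 - 48/7x_2x_3
  leading term x_2x_3^2: subtract (-x_3^2)·f_3 from 4x_2x_3^2 - 48/7x_2x_3 → -48/7x_2x_3 - 9x_3^2
  leading term x_2x_3: subtract (12/7x_3)·f_3 from -48/7x_2x_3 - 9x_3^2 → -9x_3^2 + 108/7x_3
  leading term x_3^2: no divisor's leading term divides it; move -9x_3^2 to the remainder.
  leading term x_3: no divisor's leading term divides it; move 108/7x_3 to the remainder.
  remainder -9x_3^2 + 108/7x_3 ≠ 0; add g_4 = -9x_3^2 + 108/7x_3 to the basis.

S(f_1,f_3): lcm = x_1x_2x_3. S = -12/7x_1x_2 - 9/4x_1x_3.
  leading term x_1x_2: subtract (3/7x_1)·f_3 from -12/7x_1x_2 - 9/4x_1x_3 → -9/4x_1x_3 + 27/7x_1
  leading term x_1x_3: no divisor's leading term divides it; move -9/4x_1x_3 to the remainder.
  leading term x_1: no divisor's leading term divides it; move 27/7x_1 to the remainder.
  remainder -9/4x_1x_3 + 27/7x_1 ≠ 0; add g_5 = -9/4x_1x_3 + 27/7x_1 to the basis.

The other S-polynomials (S(f_2,f_3), S(f_1,g_4), S(f_2,g_4), S(f_3,g_4), S(f_1,g_5), S(f_2,g_5), S(f_3,g_5), S(g_4,g_5)) all reduce to 0 modulo the current basis, so we have a Gröbner basis.
Inter-reduce: drop elements whose leading term is divisible by another's, tail-reduce, and make monic.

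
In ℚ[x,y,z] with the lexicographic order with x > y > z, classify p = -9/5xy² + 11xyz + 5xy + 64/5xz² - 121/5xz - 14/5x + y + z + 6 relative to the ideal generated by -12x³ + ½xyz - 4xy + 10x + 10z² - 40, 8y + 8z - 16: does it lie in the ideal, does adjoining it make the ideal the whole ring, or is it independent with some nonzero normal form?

Adjoining -9/5xy² + 11xyz + 5xy + 64/5xz² - 121/5xz - 14/5x + y + z + 6 makes the ideal the whole ring: the system is inconsistent.

First compute the reduced Gröbner basis of I by Buchberger's algorithm.
f_1 = -12x³ + ½xyz - 4xy + 10x + 10z² - 40, LT = x³.
f_2 = 8y + 8z - 16, LT = y.

The S-polynomials (S(f_1,f_2)) all reduce to 0 modulo the current basis, so we have a Gröbner basis.
Inter-reduce: drop elements whose leading term is divisible by another's, tail-reduce, and make monic.
Reduced Gröbner basis: {x³ + 1/24xz² - 5/12xz - ⅙x - ⅚z² + 10/3, y + z - 2}.
Label its elements g_1 = x³ + 1/24xz² - 5/12xz - ⅙x - ⅚z² + 10/3, g_2 = y + z - 2.

Reduce p = -9/5xy² + 11xyz + 5xy + 64/5xz² - 121/5xz - 14/5x + y + z + 6 modulo G:
  leading term xy²: subtract (-9/5xy)·g_2 from -9/5xy² + 11xyz + 5xy + 64/5xz² - 121/5xz - 14/5x + y + z + 6 → 64/5xyz + 7/5xy + 64/5xz² - 121/5xz - 14/5x + y + z + 6
  leading term xyz: subtract (64/5xz)·g_2 from 64/5xyz + 7/5xy + 64/5xz² - 121/5xz - 14/5x + y + z + 6 → 7/5xy + 7/5xz - 14/5x + y + z + 6
  leading term xy: subtract (7/5x)·g_2 from 7/5xy + 7/5xz - 14/5x + y + z + 6 → y + z + 6
  leading term y: subtract (1)·g_2 from y + z + 6 → 8
  leading term 1: no divisor's leading term divides it; move 8 to the remainder.
  normal form = 8.
The normal form is nonzero, so p ∉ I. Since p minus its normal form lies in I, I + (p) = I + (r) where r = 8; decide whether this ideal is the whole ring.
Here r = 8 is a nonzero constant, hence a unit: 1 ∈ I + (p), the Gröbner basis of I + (p) is {1}, and the enlarged system has no common solution — adjoining p is inconsistent.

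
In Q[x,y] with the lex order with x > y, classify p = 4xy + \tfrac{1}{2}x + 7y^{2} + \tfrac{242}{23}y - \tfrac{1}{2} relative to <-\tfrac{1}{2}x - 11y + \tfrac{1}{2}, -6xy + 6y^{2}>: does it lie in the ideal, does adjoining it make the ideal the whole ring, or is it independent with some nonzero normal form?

4xy + \tfrac{1}{2}x + 7y^{2} + \tfrac{242}{23}y - \tfrac{1}{2} lies in I (it reduces to 0).

First compute the reduced Gröbner basis of I by Buchberger's algorithm.
f_1 = -\tfrac{1}{2}x - 11y + \tfrac{1}{2}, LT = x.
f_2 = -6xy + 6y^{2}, LT = xy.

S(f_1,f_2): lcm = xy. S = 23y^{2} - y.
  leading term y^{2}: no divisor's leading term divides it; move 23y^{2} to the remainder.
  leading term y: no divisor's leading term divides it; move -y to the remainder.
  remainder 23y^{2} - y ≠ 0; add h_3 = 23y^{2} - y to the basis.

S(f_1,h_3): leading monomials are coprime, so the S-polynomial reduces to 0 (Buchberger's first criterion).
S(f_2,h_3): lcm = xy^{2}. S = \tfrac{1}{23}xy - y^{3}.
  leading term xy: subtract (-\tfrac{2}{23}y)·f_1 from \tfrac{1}{23}xy - y^{3} → -y^{3} - \tfrac{22}{23}y^{2} + \tfrac{1}{23}y
  leading term y^{3}: subtract (-\tfrac{1}{23}y)·h_3 from -y^{3} - \tfrac{22}{23}y^{2} + \tfrac{1}{23}y → -y^{2} + \tfrac{1}{23}y
  leading term y^{2}: subtract (-\tfrac{1}{23})·h_3 from -y^{2} + \tfrac{1}{23}y → 0
  remainder 0.

Every S-polynomial of the final basis reduces to 0, so we have a Gröbner basis.
Inter-reduce: drop elements whose leading term is divisible by another's, tail-reduce, and make monic.
Reduced Gröbner basis: {x + 22y - 1, y^{2} - \tfrac{1}{23}y}.
Label its elements g_1 = x + 22y - 1, g_2 = y^{2} - \tfrac{1}{23}y.

Reduce p = 4xy + \tfrac{1}{2}x + 7y^{2} + \tfrac{242}{23}y - \tfrac{1}{2} modulo G:
  leading term xy: subtract (4y)·g_1 from 4xy + \tfrac{1}{2}x + 7y^{2} + \tfrac{242}{23}y - \tfrac{1}{2} → \tfrac{1}{2}x - 81y^{2} + \tfrac{334}{23}y - \tfrac{1}{2}
  leading term x: subtract (\tfrac{1}{2})·g_1 from \tfrac{1}{2}x - 81y^{2} + \tfrac{334}{23}y - \tfrac{1}{2} → -81y^{2} + \tfrac{81}{23}y
  leading term y^{2}: subtract (-81)·g_2 from -81y^{2} + \tfrac{81}{23}y → 0
  normal form = 0.
Since the normal form is 0, p ∈ I.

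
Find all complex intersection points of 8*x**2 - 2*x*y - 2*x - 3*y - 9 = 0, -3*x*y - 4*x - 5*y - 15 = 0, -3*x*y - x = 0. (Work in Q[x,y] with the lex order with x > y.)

{(0, -3)}

Compute a lex Gröbner basis by Buchberger's algorithm.
f_1 = 8*x**2 - 2*x*y - 2*x - 3*y - 9, LT = x**2.
f_2 = -3*x*y - 4*x - 5*y - 15, LT = x*y.
f_3 = -3*x*y - x, LT = x*y.

S(f_1,f_2): lcm = x**2*y. S = -4/3*x**2 - 1/4*x*y**2 - 23/12*x*y - 5*x - 3/8*y**2 - 9/8*y.
  leading term x**2: subtract (-1/6)·f_1 from -4/3*x**2 - 1/4*x*y**2 - 23/12*x*y - 5*x - 3/8*y**2 - 9/8*y → -1/4*x*y**2 - 9/4*x*y - 16/3*x - 3/8*y**2 - 13/8*y - 3/2
  leading term x*y**2: subtract (1/12*y)·f_2 from -1/4*x*y**2 - 9/4*x*y - 16/3*x - 3/8*y**2 - 13/8*y - 3/2 → -23/12*x*y - 16/3*x + 1/24*y**2 - 3/8*y - 3/2
  leading term x*y: subtract (23/36)·f_2 from -23/12*x*y - 16/3*x + 1/24*y**2 - 3/8*y - 3/2 → -25/9*x + 1/24*y**2 + 203/72*y + 97/12
  leading term x: no divisor's leading term divides it; move -25/9*x to the remainder.
  leading term y**2: no divisor's leading term divides it; move 1/24*y**2 to the remainder.
  leading term y: no divisor's leading term divides it; move 203/72*y to the remainder.
  leading term 1: no divisor's leading term divides it; move 97/12 to the remainder.
  remainder -25/9*x + 1/24*y**2 + 203/72*y + 97/12 ≠ 0; add h_4 = -25/9*x + 1/24*y**2 + 203/72*y + 97/12 to the basis.

S(f_1,f_3): lcm = x**2*y. S = -1/3*x**2 - 1/4*x*y**2 - 1/4*x*y - 3/8*y**2 - 9/8*y.
  leading term x**2: subtract (-1/24)·f_1 from -1/3*x**2 - 1/4*x*y**2 - 1/4*x*y - 3/8*y**2 - 9/8*y → -1/4*x*y**2 - 1/3*x*y - 1/12*x - 3/8*y**2 - 5/4*y - 3/8
  leading term x*y**2: subtract (1/12*y)·f_2 from -1/4*x*y**2 - 1/3*x*y - 1/12*x - 3/8*y**2 - 5/4*y - 3/8 → -1/12*x + 1/24*y**2 - 3/8
  leading term x: subtract (3/100)·h_4 from -1/12*x + 1/24*y**2 - 3/8 → 97/2400*y**2 - 203/2400*y - 247/400
  leading term y**2: no divisor's leading term divides it; move 97/2400*y**2 to the remainder.
  leading term y: no divisor's leading term divides it; move -203/2400*y to the remainder.
  leading term 1: no divisor's leading term divides it; move -247/400 to the remainder.
  remainder 97/2400*y**2 - 203/2400*y - 247/400 ≠ 0; add h_5 = 97/2400*y**2 - 203/2400*y - 247/400 to the basis.

S(f_2,f_3): lcm = x*y. S = x + 5/3*y + 5.
  leading term x: subtract (-9/25)·h_4 from x + 5/3*y + 5 → 3/200*y**2 + 1609/600*y + 791/100
  leading term y**2: subtract (36/97)·h_5 from 3/200*y**2 + 1609/600*y + 791/100 → 1579/582*y + 1579/194
  leading term y: no divisor's leading term divides it; move 1579/582*y to the remainder.
  leading term 1: no divisor's leading term divides it; move 1579/194 to the remainder.
  remainder 1579/582*y + 1579/194 ≠ 0; add h_6 = 1579/582*y + 1579/194 to the basis.

The other S-polynomials (S(f_1,h_4), S(f_2,h_4), S(f_3,h_4), S(f_1,h_5), S(f_2,h_5), S(f_3,h_5), S(h_4,h_5), S(f_1,h_6), S(f_2,h_6), S(f_3,h_6), S(h_4,h_6), S(h_5,h_6)) all reduce to 0 modulo the current basis, so we have a Gröbner basis.
Inter-reduce: drop elements whose leading term is divisible by another's, tail-reduce, and make monic.
Reduced Gröbner basis: {x, y + 3}.

From the last basis element, y + 3 = 0, so y takes values in {-3}. Each choice, substituted upward through the basis, yields the corresponding point(s) of the solution set.
  y = -3: the earlier basis element becomes x = 0, giving x = 0 — point (0, -3).
Zero-dimensionality of the ideal guarantees finitely many solutions over ℂ.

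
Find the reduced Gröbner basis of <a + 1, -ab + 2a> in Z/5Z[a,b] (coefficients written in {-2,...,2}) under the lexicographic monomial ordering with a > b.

G = {a + 1, b - 2}

f_1 = a + 1, LT = a.
f_2 = -ab + 2a, LT = ab.

S(f_1,f_2): lcm = ab. S = 2a + b.
  leading term a: subtract (2)·f_1 from 2a + b → b - 2
  leading term b: no divisor's leading term divides it; move b to the remainder.
  leading term 1: no divisor's leading term divides it; move -2 to the remainder.
  remainder b - 2 ≠ 0; add g_3 = b - 2 to the basis.

The other S-polynomials (S(f_1,g_3), S(f_2,g_3)) all reduce to 0 modulo the current basis, so we have a Gröbner basis.
Inter-reduce: drop elements whose leading term is divisible by another's, tail-reduce, and make monic.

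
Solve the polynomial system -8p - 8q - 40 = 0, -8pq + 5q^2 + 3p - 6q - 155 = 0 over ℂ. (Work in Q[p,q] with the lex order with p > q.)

Compute a lex Gröbner basis by Buchberger's algorithm.
f_1 = -8p - 8q - 40, LT = p.
f_2 = -8pq + 3p + 5q^2 - 6q - 155, LT = pq.

S(f_1,f_2): lcm = pq. S = 3/8p + 13/8q^2 + 17/4q - 155/8.
  leading term p: subtract (-3/64)·f_1 from 3/8p + 13/8q^2 + 17/4q - 155/8 → 13/8q^2 + 31/8q - 85/4
  leading term q^2: no divisor's leading term divides it; move 13/8q^2 to the remainder.
  leading term q: no divisor's leading term divides it; move 31/8q to the remainder.
  leading term 1: no divisor's leading term divides it; move -85/4 to the remainder.
  remainder 13/8q^2 + 31/8q - 85/4 ≠ 0; add h_3 = 13/8q^2 + 31/8q - 85/4 to the basis.

The other S-polynomials (S(f_1,h_3), S(f_2,h_3)) all reduce to 0 modulo the current basis, so we have a Gröbner basis.
Inter-reduce: drop elements whose leading term is divisible by another's, tail-reduce, and make monic.
Reduced Gröbner basis: {p + q + 5, q^2 + 31/13q - 170/13}.

Elimination: the polynomial q^2 + 31/13q - 170/13 lies in the elimination ideal for q, so q ∈ {-5, 34/13}. For each such q, the remaining basis elements (now univariate) give the rest of the solution.
  q = -5: the earlier basis element becomes p = 0, giving p = 0 — point (0, -5).
  q = 34/13: the earlier basis element becomes p + 99/13 = 0, giving p = -99/13 — point (-99/13, 34/13).
Check: every point annihilates each of the original generators.

{(0, -5), (-99/13, 34/13)}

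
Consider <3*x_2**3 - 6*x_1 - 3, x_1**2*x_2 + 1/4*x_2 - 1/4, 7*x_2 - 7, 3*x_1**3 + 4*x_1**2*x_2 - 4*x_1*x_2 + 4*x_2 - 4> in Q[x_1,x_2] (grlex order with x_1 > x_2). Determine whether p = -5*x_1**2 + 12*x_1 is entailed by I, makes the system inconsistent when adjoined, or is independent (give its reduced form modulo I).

First compute the reduced Gröbner basis of I by Buchberger's algorithm.
f_1 = 3*x_2**3 - 6*x_1 - 3, LT = x_2**3.
f_2 = x_1**2*x_2 + 1/4*x_2 - 1/4, LT = x_1**2*x_2.
f_3 = 7*x_2 - 7, LT = x_2.
f_4 = 3*x_1**3 + 4*x_1**2*x_2 - 4*x_1*x_2 + 4*x_2 - 4, LT = x_1**3.

S(f_1,f_2): lcm = x_1**2*x_2**3. S = -2*x_1**3 - 1/4*x_2**3 - x_1**2 + 1/4*x_2**2.
  reduce S modulo (f_1, f_2, f_3, f_4):
  remainder -x_1**2 - 19/6*x_1 ≠ 0; add h_5 = -x_1**2 - 19/6*x_1 to the basis.

S(f_1,f_3): lcm = x_2**3. S = x_2**2 - 2*x_1 - 1.
  reduce S modulo (f_1, f_2, f_3, f_4, h_5):
  remainder -2*x_1 ≠ 0; add h_6 = -2*x_1 to the basis.

The other S-polynomials (S(f_1,f_4), S(f_2,f_3), S(f_2,f_4), S(f_3,f_4), S(f_1,h_5), S(f_2,h_5), S(f_3,h_5), S(f_4,h_5), S(f_1,h_6), S(f_2,h_6), S(f_3,h_6), S(f_4,h_6), S(h_5,h_6)) all reduce to 0 modulo the current basis, so we have a Gröbner basis.
Inter-reduce: drop elements whose leading term is divisible by another's, tail-reduce, and make monic.
Reduced Gröbner basis: {x_1, x_2 - 1}.
Label its elements g_1 = x_1, g_2 = x_2 - 1.

Reduce p = -5*x_1**2 + 12*x_1 modulo G:
  leading term x_1**2: subtract (-5*x_1)·g_1 from -5*x_1**2 + 12*x_1 → 12*x_1
  leading term x_1: subtract (12)·g_1 from 12*x_1 → 0
  normal form = 0.
Since the normal form is 0, p ∈ I.

-5*x_1**2 + 12*x_1 lies in I (it reduces to 0).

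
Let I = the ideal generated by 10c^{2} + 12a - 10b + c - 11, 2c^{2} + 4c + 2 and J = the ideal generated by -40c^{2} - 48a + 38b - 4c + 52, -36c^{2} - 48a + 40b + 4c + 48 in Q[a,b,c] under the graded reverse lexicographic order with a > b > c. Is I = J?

No, the ideals differ.

Since reduced Gröbner bases are canonical representatives of ideals under a given ordering, it suffices to compute and compare them.
Buchberger on the first generating set:
f_1 = 10c^{2} + 12a - 10b + c - 11, LT = c^{2}.
f_2 = 2c^{2} + 4c + 2, LT = c^{2}.

S(f_1,f_2): lcm = c^{2}. S = \tfrac{6}{5}a - b - \tfrac{19}{10}c - \tfrac{21}{10}.
  reduce S modulo (f_1, f_2):
  remainder \tfrac{6}{5}a - b - \tfrac{19}{10}c - \tfrac{21}{10} ≠ 0; add g_3 = \tfrac{6}{5}a - b - \tfrac{19}{10}c - \tfrac{21}{10} to the basis.

The other S-polynomials (S(f_1,g_3), S(f_2,g_3)) all reduce to 0 modulo the current basis, so we have a Gröbner basis.
Inter-reduce: drop elements whose leading term is divisible by another's, tail-reduce, and make monic.
Reduced Gröbner basis: {c^{2} + 2c + 1, a - \tfrac{5}{6}b - \tfrac{19}{12}c - \tfrac{7}{4}}.

Buchberger on the second generating set:
h_1 = -40c^{2} - 48a + 38b - 4c + 52, LT = c^{2}.
h_2 = -36c^{2} - 48a + 40b + 4c + 48, LT = c^{2}.

S(h_1,h_2): lcm = c^{2}. S = -\tfrac{2}{15}a + \tfrac{29}{180}b + \tfrac{19}{90}c + \tfrac{1}{30}.
  reduce S modulo (h_1, h_2):
  remainder -\tfrac{2}{15}a + \tfrac{29}{180}b + \tfrac{19}{90}c + \tfrac{1}{30} ≠ 0; add k_3 = -\tfrac{2}{15}a + \tfrac{29}{180}b + \tfrac{19}{90}c + \tfrac{1}{30} to the basis.

The other S-polynomials (S(h_1,k_3), S(h_2,k_3)) all reduce to 0 modulo the current basis, so we have a Gröbner basis.
Inter-reduce: drop elements whose leading term is divisible by another's, tail-reduce, and make monic.
Reduced Gröbner basis: {c^{2} + \tfrac{1}{2}b + 2c - 1, a - \tfrac{29}{24}b - \tfrac{19}{12}c - \tfrac{1}{4}}.

The bases are distinct; the ideals are different.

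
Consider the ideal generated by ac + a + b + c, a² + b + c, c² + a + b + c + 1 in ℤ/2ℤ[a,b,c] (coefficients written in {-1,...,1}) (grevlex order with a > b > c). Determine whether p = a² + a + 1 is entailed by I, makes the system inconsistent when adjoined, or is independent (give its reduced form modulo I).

First compute the reduced Gröbner basis of I by Buchberger's algorithm.
f_1 = ac + a + b + c, LT = ac.
f_2 = a² + b + c, LT = a².
f_3 = c² + a + b + c + 1, LT = c².

S(f_1,f_2): lcm = a²c. S = a² + ab + ac + bc + c².
  leading term a²: subtract (1)·f_2 from a² + ab + ac + bc + c² → ab + ac + bc + c² + b + c
  leading term ab: no divisor's leading term divides it; move ab to the remainder.
  leading term ac: subtract (1)·f_1 from ac + bc + c² + b + c → bc + c² + a
  leading term bc: no divisor's leading term divides it; move bc to the remainder.
  leading term c²: subtract (1)·f_3 from c² + a → b + c + 1
  leading term b: no divisor's leading term divides it; move b to the remainder.
  leading term c: no divisor's leading term divides it; move c to the remainder.
  leading term 1: no divisor's leading term divides it; move 1 to the remainder.
  remainder ab + bc + b + c + 1 ≠ 0; add h_4 = ab + bc + b + c + 1 to the basis.

S(f_1,f_3): lcm = ac². S = a² + ab + bc + c² + a.
  leading term a²: subtract (1)·f_2 from a² + ab + bc + c² + a → ab + bc + c² + a + b + c
  leading term ab: subtract (1)·h_4 from ab + bc + c² + a + b + c → c² + a + 1
  leading term c²: subtract (1)·f_3 from c² + a + 1 → b + c
  leading term b: no divisor's leading term divides it; move b to the remainder.
  leading term c: no divisor's leading term divides it; move c to the remainder.
  remainder b + c ≠ 0; add h_5 = b + c to the basis.

The other S-polynomials (S(f_2,f_3), S(f_1,h_4), S(f_2,h_4), S(f_3,h_4), S(f_1,h_5), S(f_2,h_5), S(f_3,h_5), S(h_4,h_5)) all reduce to 0 modulo the current basis, so we have a Gröbner basis.
Inter-reduce: drop elements whose leading term is divisible by another's, tail-reduce, and make monic.
Reduced Gröbner basis: {a², ac + a, c² + a + 1, b + c}.
Label its elements g_1 = a², g_2 = ac + a, g_3 = c² + a + 1, g_4 = b + c.

Reduce p = a² + a + 1 modulo G:
  leading term a²: subtract (1)·g_1 from a² + a + 1 → a + 1
  leading term a: no divisor's leading term divides it; move a to the remainder.
  leading term 1: no divisor's leading term divides it; move 1 to the remainder.
  normal form = a + 1.
The normal form is nonzero, so p ∉ I. Since p minus its normal form lies in I, I + (p) = I + (r) where r = a + 1; decide whether this ideal is the whole ring.
Run Buchberger on G together with r (pairs among the g_i already reduce to 0 since G is a Gröbner basis):
g_1 = a², LT = a².
g_2 = ac + a, LT = ac.
g_3 = c² + a + 1, LT = c².
g_4 = b + c, LT = b.
r = a + 1, LT = a.

S(g_1,r): lcm = a². S = a.
  leading term a: subtract (1)·r from a → 1
  leading term 1: no divisor's leading term divides it; move 1 to the remainder.
  remainder 1 ≠ 0; add m_6 = 1 to the basis.

The other S-polynomials (S(g_1,g_2), S(g_1,g_3), S(g_1,g_4), S(g_2,g_3), S(g_2,g_4), S(g_2,r), S(g_3,g_4), S(g_3,r), S(g_4,r), S(g_1,m_6), S(g_2,m_6), S(g_3,m_6), S(g_4,m_6), S(r,m_6)) all reduce to 0 modulo the current basis, so we have a Gröbner basis.
Inter-reduce: drop elements whose leading term is divisible by another's, tail-reduce, and make monic.
Reduced Gröbner basis: {1}.
The reduced Gröbner basis of I + (p) is {1}: the ideal is the whole ring, so the enlarged system has no common solution — adjoining p is inconsistent.

Adjoining a² + a + 1 makes the ideal the whole ring: the system is inconsistent.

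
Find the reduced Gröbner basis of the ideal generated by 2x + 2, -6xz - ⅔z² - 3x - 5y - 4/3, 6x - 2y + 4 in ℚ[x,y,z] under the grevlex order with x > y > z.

G = {z² - 9z - 10, x + 1, y + 1}

This is the nonlinear analogue of row-reducing a linear system.

f_1 = 2x + 2, LT = x.
f_2 = -6xz - ⅔z² - 3x - 5y - 4/3, LT = xz.
f_3 = 6x - 2y + 4, LT = x.

S(f_1,f_2): lcm = xz. S = -1/9z² - ½x - ⅚y + z - 2/9.
  leading term z²: no divisor's leading term divides it; move -1/9z² to the remainder.
  leading term x: subtract (-¼)·f_1 from -½x - ⅚y + z - 2/9 → -⅚y + z + 5/18
  leading term y: no divisor's leading term divides it; move -⅚y to the remainder.
  leading term z: no divisor's leading term divides it; move z to the remainder.
  leading term 1: no divisor's leading term divides it; move 5/18 to the remainder.
  remainder -1/9z² - ⅚y + z + 5/18 ≠ 0; add g_4 = -1/9z² - ⅚y + z + 5/18 to the basis.

S(f_1,f_3): lcm = x. S = ⅓y + ⅓.
  leading term y: no divisor's leading term divides it; move ⅓y to the remainder.
  leading term 1: no divisor's leading term divides it; move ⅓ to the remainder.
  remainder ⅓y + ⅓ ≠ 0; add g_5 = ⅓y + ⅓ to the basis.

The other S-polynomials (S(f_2,f_3), S(f_1,g_4), S(f_2,g_4), S(f_3,g_4), S(f_1,g_5), S(f_2,g_5), S(f_3,g_5), S(g_4,g_5)) all reduce to 0 modulo the current basis, so we have a Gröbner basis.
Inter-reduce: drop elements whose leading term is divisible by another's, tail-reduce, and make monic.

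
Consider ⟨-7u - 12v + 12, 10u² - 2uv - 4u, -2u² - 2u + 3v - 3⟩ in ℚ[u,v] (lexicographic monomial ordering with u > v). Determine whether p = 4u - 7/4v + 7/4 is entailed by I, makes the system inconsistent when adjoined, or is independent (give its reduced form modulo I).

First compute the reduced Gröbner basis of I by Buchberger's algorithm.
f_1 = -7u - 12v + 12, LT = u.
f_2 = 10u² - 2uv - 4u, LT = u².
f_3 = -2u² - 2u + 3v - 3, LT = u².

S(f_1,f_2): lcm = u². S = 67/35uv - 46/35u.
  reduce S modulo (f_1, f_2, f_3):
  remainder -804/245v² + 1356/245v - 552/245 ≠ 0; add h_4 = -804/245v² + 1356/245v - 552/245 to the basis.

S(f_1,f_3): lcm = u². S = 12/7uv - 19/7u + 3/2v - 3/2.
  reduce S modulo (f_1, f_2, f_3, h_4):
  remainder 3879/938v - 3879/938 ≠ 0; add h_5 = 3879/938v - 3879/938 to the basis.

The other S-polynomials (S(f_2,f_3), S(f_1,h_4), S(f_2,h_4), S(f_3,h_4), S(f_1,h_5), S(f_2,h_5), S(f_3,h_5), S(h_4,h_5)) all reduce to 0 modulo the current basis, so we have a Gröbner basis.
Inter-reduce: drop elements whose leading term is divisible by another's, tail-reduce, and make monic.
Reduced Gröbner basis: {u, v - 1}.
Label its elements g_1 = u, g_2 = v - 1.

Reduce p = 4u - 7/4v + 7/4 modulo G:
  leading term u: subtract (4)·g_1 from 4u - 7/4v + 7/4 → -7/4v + 7/4
  leading term v: subtract (-7/4)·g_2 from -7/4v + 7/4 → 0
  normal form = 0.
Since the normal form is 0, p ∈ I.

The remainder on division by a Gröbner basis is unique — it is the normal form.

4u - 7/4v + 7/4 lies in I (it reduces to 0).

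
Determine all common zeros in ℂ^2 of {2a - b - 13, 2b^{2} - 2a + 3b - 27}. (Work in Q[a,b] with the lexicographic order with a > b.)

{(4, -5), (17/2, 4)}

Compute a lex Gröbner basis by Buchberger's algorithm.
f_1 = 2a - b - 13, LT = a.
f_2 = -2a + 2b^{2} + 3b - 27, LT = a.

S(f_1,f_2): lcm = a. S = b^{2} + b - 20.
  reduce S modulo (f_1, f_2):
  remainder b^{2} + b - 20 ≠ 0; add h_3 = b^{2} + b - 20 to the basis.

The other S-polynomials (S(f_1,h_3), S(f_2,h_3)) all reduce to 0 modulo the current basis, so we have a Gröbner basis.
Inter-reduce: drop elements whose leading term is divisible by another's, tail-reduce, and make monic.
Reduced Gröbner basis: {a - \tfrac{1}{2}b - \tfrac{13}{2}, b^{2} + b - 20}.

Elimination: the polynomial b^{2} + b - 20 lies in the elimination ideal for b, so b ∈ {-5, 4}. For each such b, the remaining basis elements (now univariate) give the rest of the solution.
  b = -5: the earlier basis element becomes a - 4 = 0, giving a = 4 — point (4, -5).
  b = 4: the earlier basis element becomes a - \tfrac{17}{2} = 0, giving a = 17/2 — point (17/2, 4).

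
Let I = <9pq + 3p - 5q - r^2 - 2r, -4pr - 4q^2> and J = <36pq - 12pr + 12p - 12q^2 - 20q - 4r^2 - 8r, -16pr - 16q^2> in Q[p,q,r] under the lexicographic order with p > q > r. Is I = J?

Since reduced Gröbner bases are canonical representatives of ideals under a given ordering, it suffices to compute and compare them.
Buchberger on the first generating set:
f_1 = 9pq + 3p - 5q - r^2 - 2r, LT = pq.
f_2 = -4pr - 4q^2, LT = pr.

S(f_1,f_2): lcm = pqr. S = 1/3pr - q^3 - 5/9qr - 1/9r^3 - 2/9r^2.
  leading term pr: subtract (-1/12)·f_2 from 1/3pr - q^3 - 5/9qr - 1/9r^3 - 2/9r^2 → -q^3 - 1/3q^2 - 5/9qr - 1/9r^3 - 2/9r^2
  leading term q^3: no divisor's leading term divides it; move -q^3 to the remainder.
  leading term q^2: no divisor's leading term divides it; move -1/3q^2 to the remainder.
  leading term qr: no divisor's leading term divides it; move -5/9qr to the remainder.
  leading term r^3: no divisor's leading term divides it; move -1/9r^3 to the remainder.
  leading term r^2: no divisor's leading term divides it; move -2/9r^2 to the remainder.
  remainder -q^3 - 1/3q^2 - 5/9qr - 1/9r^3 - 2/9r^2 ≠ 0; add g_3 = -q^3 - 1/3q^2 - 5/9qr - 1/9r^3 - 2/9r^2 to the basis.

The other S-polynomials (S(f_1,g_3), S(f_2,g_3)) all reduce to 0 modulo the current basis, so we have a Gröbner basis.
Inter-reduce: drop elements whose leading term is divisible by another's, tail-reduce, and make monic.
Reduced Gröbner basis: {pq + 1/3p - 5/9q - 1/9r^2 - 2/9r, pr + q^2, q^3 + 1/3q^2 + 5/9qr + 1/9r^3 + 2/9r^2}.

Buchberger on the second generating set:
h_1 = 36pq - 12pr + 12p - 12q^2 - 20q - 4r^2 - 8r, LT = pq.
h_2 = -16pr - 16q^2, LT = pr.

S(h_1,h_2): lcm = pqr. S = -1/3pr^2 + 1/3pr - q^3 - 1/3q^2r - 5/9qr - 1/9r^3 - 2/9r^2.
  leading term pr^2: subtract (1/48r)·h_2 from -1/3pr^2 + 1/3pr - q^3 - 1/3q^2r - 5/9qr - 1/9r^3 - 2/9r^2 → 1/3pr - q^3 - 5/9qr - 1/9r^3 - 2/9r^2
  leading term pr: subtract (-1/48)·h_2 from 1/3pr - q^3 - 5/9qr - 1/9r^3 - 2/9r^2 → -q^3 - 1/3q^2 - 5/9qr - 1/9r^3 - 2/9r^2
  leading term q^3: no divisor's leading term divides it; move -q^3 to the remainder.
  leading term q^2: no divisor's leading term divides it; move -1/3q^2 to the remainder.
  leading term qr: no divisor's leading term divides it; move -5/9qr to the remainder.
  leading term r^3: no divisor's leading term divides it; move -1/9r^3 to the remainder.
  leading term r^2: no divisor's leading term divides it; move -2/9r^2 to the remainder.
  remainder -q^3 - 1/3q^2 - 5/9qr - 1/9r^3 - 2/9r^2 ≠ 0; add k_3 = -q^3 - 1/3q^2 - 5/9qr - 1/9r^3 - 2/9r^2 to the basis.

The other S-polynomials (S(h_1,k_3), S(h_2,k_3)) all reduce to 0 modulo the current basis, so we have a Gröbner basis.
Inter-reduce: drop elements whose leading term is divisible by another's, tail-reduce, and make monic.
Reduced Gröbner basis: {pq + 1/3p - 5/9q - 1/9r^2 - 2/9r, pr + q^2, q^3 + 1/3q^2 + 5/9qr + 1/9r^3 + 2/9r^2}.

These coincide, so the ideals are equal.

Yes, the ideals are equal.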